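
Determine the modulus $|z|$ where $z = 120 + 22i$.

|z| = sqrt(a^2 + b^2) = sqrt(120^2 + 22^2) = sqrt(14884) = 122


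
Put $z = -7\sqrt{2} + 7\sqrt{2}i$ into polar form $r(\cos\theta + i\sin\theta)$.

r = |z| = sqrt(a^2 + b^2) = sqrt((-7*sqrt(2))^2 + (7*sqrt(2))^2) = sqrt(98 + 98) = sqrt(196) = 14
θ = arctan(b/a) = arctan(9.8995/-9.8995) (quadrant-adjusted) = 135°
z = 14(cos 135° + i sin 135°)


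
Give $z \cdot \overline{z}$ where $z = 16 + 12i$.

z * conjugate(z) = |z|^2 = a^2 + b^2
= 16^2 + 12^2 = 400


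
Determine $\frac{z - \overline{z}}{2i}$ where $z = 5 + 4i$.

z - conjugate(z) = 2bi
(z - conjugate(z))/(2i) = 2bi/(2i) = b = 4


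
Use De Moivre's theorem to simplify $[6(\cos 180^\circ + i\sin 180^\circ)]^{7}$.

By De Moivre: z^n = r^n(cos(nθ) + i sin(nθ))
= 6^7(cos(7*180°) + i sin(7*180°))
= 279936(cos 180° + i sin 180°)
= -279936


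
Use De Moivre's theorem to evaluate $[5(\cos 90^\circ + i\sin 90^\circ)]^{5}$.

By De Moivre: z^n = r^n(cos(nθ) + i sin(nθ))
= 5^5(cos(5*90°) + i sin(5*90°))
= 3125(cos 90° + i sin 90°)
= 3125i


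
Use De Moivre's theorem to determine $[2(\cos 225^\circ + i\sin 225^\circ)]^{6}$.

By De Moivre: z^n = r^n(cos(nθ) + i sin(nθ))
= 2^6(cos(6*225°) + i sin(6*225°))
= 64(cos 270° + i sin 270°)
= -64i


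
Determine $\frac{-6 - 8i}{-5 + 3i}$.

Multiply numerator and denominator by conjugate (-5 - 3i):
= (-6 - 8i)(-5 - 3i) / ((-5)^2 + 3^2)
= (6 + 58i) / 34
Divide through by 2: (3 + 29i) / 17
= 3/17 + (29/17)i


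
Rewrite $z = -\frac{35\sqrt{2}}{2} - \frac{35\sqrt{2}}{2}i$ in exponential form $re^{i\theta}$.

r = |z| = sqrt((-35*sqrt(2)/2)^2 + (-35*sqrt(2)/2)^2) = sqrt(1225/2 + 1225/2) = sqrt(1225) = 35
θ = arctan(b/a) = arctan(-24.7487/-24.7487) (quadrant-adjusted) = -135° = -3π/4
z = 35e^(-i*3π/4)


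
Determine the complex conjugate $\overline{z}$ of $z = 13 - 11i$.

If z = a + bi, then conjugate(z) = a - bi
conjugate(13 - 11i) = 13 + 11i


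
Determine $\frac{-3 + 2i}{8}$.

Divisor is real, so divide each part by 8:
= -3/8 + (1/4)i


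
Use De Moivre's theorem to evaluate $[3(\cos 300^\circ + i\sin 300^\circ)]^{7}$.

By De Moivre: z^n = r^n(cos(nθ) + i sin(nθ))
= 3^7(cos(7*300°) + i sin(7*300°))
= 2187(cos 300° + i sin 300°)
= 2187/2 - (2187*sqrt(3)/2)i


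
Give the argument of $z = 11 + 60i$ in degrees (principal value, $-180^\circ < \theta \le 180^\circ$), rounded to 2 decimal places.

θ = arctan(b/a) = arctan(60/11) (quadrant-adjusted) = 79.61°


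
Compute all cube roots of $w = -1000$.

|w| = 1000, arg(w) = 180°
Root modulus = 1000^(1/3) = 10
Root arguments: θ_k = (180° + 360°k)/3 for k = 0, 1, ..., 2
Roots: 5 + 5*sqrt(3)i, -10, 5 - 5*sqrt(3)i


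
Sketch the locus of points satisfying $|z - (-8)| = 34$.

|z - z0| = r describes a circle centered at z0 with radius r
Here z0 = -8 and r = 34
Locus: Circle centered at (-8, 0) with radius 34


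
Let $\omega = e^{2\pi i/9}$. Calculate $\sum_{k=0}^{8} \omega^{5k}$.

Let ζ = ω^5 = e^(2πi·5/9). Since 9 ∤ 5, ζ ≠ 1.
Sum = Σ_{k=0}^{8} ζ^k = (ζ^9 - 1)/(ζ - 1) = (ω^{5·9} - 1)/(ζ - 1) = (1 - 1)/(ζ - 1) = 0


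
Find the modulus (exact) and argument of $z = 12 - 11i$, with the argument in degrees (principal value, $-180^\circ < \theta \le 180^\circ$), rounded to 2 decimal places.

|z| = sqrt(12^2 + (-11)^2) = sqrt(265)
arg(z) = arctan(b/a) = arctan(-11/12) (quadrant-adjusted) = -42.51°


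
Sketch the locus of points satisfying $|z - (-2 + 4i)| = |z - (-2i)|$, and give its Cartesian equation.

|z - z1| = |z - z2| means z is equidistant from z1 and z2,
i.e. the perpendicular bisector of the segment from (-2, 4) to (0, -2) (midpoint (-1, 1)).
With z = x + yi, square both sides:
(x - (-2))^2 + (y - 4)^2 = (x - 0)^2 + (y - (-2))^2
The x^2 and y^2 terms cancel: 4x + (-12)y = 4 - 20 = -16
Simplify: x - 3y = -4
Locus: Perpendicular bisector of the segment from (-2, 4) to (0, -2): the line x - 3y = -4


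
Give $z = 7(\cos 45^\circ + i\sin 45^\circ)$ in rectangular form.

a = r cos θ = 7 * sqrt(2)/2 = 7*sqrt(2)/2
b = r sin θ = 7 * sqrt(2)/2 = 7*sqrt(2)/2
z = 7*sqrt(2)/2 + (7*sqrt(2)/2)i


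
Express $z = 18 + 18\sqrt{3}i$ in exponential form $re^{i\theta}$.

r = |z| = sqrt((18)^2 + (18*sqrt(3))^2) = sqrt(324 + 972) = sqrt(1296) = 36
θ = arctan(b/a) = arctan(31.1769/18) (quadrant-adjusted) = 60° = π/3
z = 36e^(i*π/3)


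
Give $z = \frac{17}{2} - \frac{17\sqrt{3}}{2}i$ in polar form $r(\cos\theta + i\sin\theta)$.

r = |z| = sqrt(a^2 + b^2) = sqrt((17/2)^2 + (-17*sqrt(3)/2)^2) = sqrt(289/4 + 867/4) = sqrt(289) = 17
θ = arctan(b/a) = arctan(-14.7224/8.5) (quadrant-adjusted) = 300°
z = 17(cos 300° + i sin 300°)


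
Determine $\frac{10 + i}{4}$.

Divisor is real, so divide each part by 4:
= 5/2 + (1/4)i


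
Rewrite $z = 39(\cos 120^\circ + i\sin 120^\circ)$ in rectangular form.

a = r cos θ = 39 * -1/2 = -39/2
b = r sin θ = 39 * sqrt(3)/2 = 39*sqrt(3)/2
z = -39/2 + (39*sqrt(3)/2)i


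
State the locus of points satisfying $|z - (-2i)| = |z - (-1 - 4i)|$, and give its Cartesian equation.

|z - z1| = |z - z2| means z is equidistant from z1 and z2,
i.e. the perpendicular bisector of the segment from (0, -2) to (-1, -4) (midpoint (-1/2, -3)).
With z = x + yi, square both sides:
(x - 0)^2 + (y - (-2))^2 = (x - (-1))^2 + (y - (-4))^2
The x^2 and y^2 terms cancel: -2x + (-4)y = 17 - 4 = 13
Simplify: 2x + 4y = -13
Locus: Perpendicular bisector of the segment from (0, -2) to (-1, -4): the line 2x + 4y = -13


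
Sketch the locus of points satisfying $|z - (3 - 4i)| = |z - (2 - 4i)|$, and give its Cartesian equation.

|z - z1| = |z - z2| means z is equidistant from z1 and z2,
i.e. the perpendicular bisector of the segment from (3, -4) to (2, -4) (midpoint (5/2, -4)).
With z = x + yi, square both sides:
(x - 3)^2 + (y - (-4))^2 = (x - 2)^2 + (y - (-4))^2
The x^2 and y^2 terms cancel: -2x + 0y = 20 - 25 = -5
Simplify: x = 5/2
Locus: Perpendicular bisector of the segment from (3, -4) to (2, -4): the line x = 5/2


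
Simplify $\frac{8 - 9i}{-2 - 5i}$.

Multiply numerator and denominator by conjugate (-2 + 5i):
= (8 - 9i)(-2 + 5i) / ((-2)^2 + (-5)^2)
= (29 + 58i) / 29
= 1 + 2i


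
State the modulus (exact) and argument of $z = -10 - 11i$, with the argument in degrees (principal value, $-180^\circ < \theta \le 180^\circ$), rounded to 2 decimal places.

|z| = sqrt((-10)^2 + (-11)^2) = sqrt(221)
arg(z) = arctan(b/a) = arctan(-11/-10) (quadrant-adjusted) = -132.27°


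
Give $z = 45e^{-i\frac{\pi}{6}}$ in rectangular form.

a = r cos θ = 45 * sqrt(3)/2 = 45*sqrt(3)/2
b = r sin θ = 45 * -1/2 = -45/2
z = 45*sqrt(3)/2 - (45/2)i


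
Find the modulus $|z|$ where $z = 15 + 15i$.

|z| = sqrt(a^2 + b^2) = sqrt(15^2 + 15^2) = sqrt(450) = sqrt(450)


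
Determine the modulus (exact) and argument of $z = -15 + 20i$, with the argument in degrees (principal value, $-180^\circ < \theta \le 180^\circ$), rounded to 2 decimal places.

|z| = sqrt((-15)^2 + 20^2) = 25
arg(z) = arctan(b/a) = arctan(20/-15) (quadrant-adjusted) = 126.87°


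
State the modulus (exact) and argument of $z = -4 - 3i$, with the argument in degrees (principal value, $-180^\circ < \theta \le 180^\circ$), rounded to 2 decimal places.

|z| = sqrt((-4)^2 + (-3)^2) = 5
arg(z) = arctan(b/a) = arctan(-3/-4) (quadrant-adjusted) = -143.13°


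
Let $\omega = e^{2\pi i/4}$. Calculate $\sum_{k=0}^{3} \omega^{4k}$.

Since 4 divides 4, ω^4 = (ω^4)^1 = 1^1 = 1, so every term is 1.
Sum = 4 · 1 = 4


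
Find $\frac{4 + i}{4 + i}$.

Multiply numerator and denominator by conjugate (4 - i):
= (4 + i)(4 - i) / (4^2 + 1^2)
= (17) / 17
= 1


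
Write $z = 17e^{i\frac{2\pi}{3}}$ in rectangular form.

a = r cos θ = 17 * -1/2 = -17/2
b = r sin θ = 17 * sqrt(3)/2 = 17*sqrt(3)/2
z = -17/2 + (17*sqrt(3)/2)i


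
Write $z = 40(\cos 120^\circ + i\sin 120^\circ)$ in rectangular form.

a = r cos θ = 40 * -1/2 = -20
b = r sin θ = 40 * sqrt(3)/2 = 20*sqrt(3)
z = -20 + 20*sqrt(3)i


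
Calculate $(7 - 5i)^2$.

(a + bi)^2 = a^2 - b^2 + 2abi
= 7^2 - (-5)^2 + 2*7*(-5)i
= 24 - 70i


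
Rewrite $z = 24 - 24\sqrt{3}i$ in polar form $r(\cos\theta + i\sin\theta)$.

r = |z| = sqrt(a^2 + b^2) = sqrt((24)^2 + (-24*sqrt(3))^2) = sqrt(576 + 1728) = sqrt(2304) = 48
θ = arctan(b/a) = arctan(-41.5692/24) (quadrant-adjusted) = 300°
z = 48(cos 300° + i sin 300°)


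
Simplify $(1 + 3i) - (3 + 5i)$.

(1 - 3) + (3 - 5)i = -2 - 2i


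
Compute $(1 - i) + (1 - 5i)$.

(1 + 1) + (-1 + (-5))i = 2 - 6i


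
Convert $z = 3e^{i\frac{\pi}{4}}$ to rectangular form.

a = r cos θ = 3 * sqrt(2)/2 = 3*sqrt(2)/2
b = r sin θ = 3 * sqrt(2)/2 = 3*sqrt(2)/2
z = 3*sqrt(2)/2 + (3*sqrt(2)/2)i


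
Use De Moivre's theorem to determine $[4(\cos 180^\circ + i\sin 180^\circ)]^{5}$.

By De Moivre: z^n = r^n(cos(nθ) + i sin(nθ))
= 4^5(cos(5*180°) + i sin(5*180°))
= 1024(cos 180° + i sin 180°)
= -1024


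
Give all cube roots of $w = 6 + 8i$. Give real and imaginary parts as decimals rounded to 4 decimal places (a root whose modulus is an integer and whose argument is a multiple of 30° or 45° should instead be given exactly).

|w| = 10, arg(w) ≈ 53.130102°
Root modulus = 10^(1/3) ≈ 2.154435
Root arguments: θ_k = (arg(w) + 360°k)/3 for k = 0, 1, ..., 2
Compute each root as (root modulus)(cos θ_k + i sin θ_k) using full-precision intermediates, then round to 4 decimal places.
Roots: 2.0523 + 0.6554i, -1.5937 + 1.4497i, -0.4586 - 2.1051i


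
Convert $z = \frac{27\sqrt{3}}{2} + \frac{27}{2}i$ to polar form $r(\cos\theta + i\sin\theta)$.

r = |z| = sqrt(a^2 + b^2) = sqrt((27*sqrt(3)/2)^2 + (27/2)^2) = sqrt(2187/4 + 729/4) = sqrt(729) = 27
θ = arctan(b/a) = arctan(13.5/23.3827) (quadrant-adjusted) = 30°
z = 27(cos 30° + i sin 30°)


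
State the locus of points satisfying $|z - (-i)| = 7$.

|z - z0| = r describes a circle centered at z0 with radius r
Here z0 = -i and r = 7
Locus: Circle centered at (0, -1) with radius 7


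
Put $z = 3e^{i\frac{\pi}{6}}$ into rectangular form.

a = r cos θ = 3 * sqrt(3)/2 = 3*sqrt(3)/2
b = r sin θ = 3 * 1/2 = 3/2
z = 3*sqrt(3)/2 + (3/2)i


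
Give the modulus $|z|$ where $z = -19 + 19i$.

|z| = sqrt(a^2 + b^2) = sqrt((-19)^2 + 19^2) = sqrt(722) = sqrt(722)


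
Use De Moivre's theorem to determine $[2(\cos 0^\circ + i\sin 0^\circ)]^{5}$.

By De Moivre: z^n = r^n(cos(nθ) + i sin(nθ))
= 2^5(cos(5*0°) + i sin(5*0°))
= 32(cos 0° + i sin 0°)
= 32


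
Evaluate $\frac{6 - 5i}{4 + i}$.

Multiply numerator and denominator by conjugate (4 - i):
= (6 - 5i)(4 - i) / (4^2 + 1^2)
= (19 - 26i) / 17
= 19/17 - (26/17)i


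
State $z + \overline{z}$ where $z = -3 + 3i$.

z + conjugate(z) = (a + bi) + (a - bi) = 2a
= 2 * (-3) = -6


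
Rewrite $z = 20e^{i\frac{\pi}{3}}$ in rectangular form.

a = r cos θ = 20 * 1/2 = 10
b = r sin θ = 20 * sqrt(3)/2 = 10*sqrt(3)
z = 10 + 10*sqrt(3)i


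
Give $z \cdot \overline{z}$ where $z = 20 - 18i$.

z * conjugate(z) = |z|^2 = a^2 + b^2
= 20^2 + (-18)^2 = 724


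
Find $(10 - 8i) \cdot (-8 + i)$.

(a1*a2 - b1*b2) + (a1*b2 + b1*a2)i
= (-80 - (-8)) + (10 + 64)i
= -72 + 74i


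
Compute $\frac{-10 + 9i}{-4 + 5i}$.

Multiply numerator and denominator by conjugate (-4 - 5i):
= (-10 + 9i)(-4 - 5i) / ((-4)^2 + 5^2)
= (85 + 14i) / 41
= 85/41 + (14/41)i


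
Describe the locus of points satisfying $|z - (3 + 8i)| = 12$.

|z - z0| = r describes a circle centered at z0 with radius r
Here z0 = 3 + 8i and r = 12
Locus: Circle centered at (3, 8) with radius 12


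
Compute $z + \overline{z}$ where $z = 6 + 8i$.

z + conjugate(z) = (a + bi) + (a - bi) = 2a
= 2 * 6 = 12


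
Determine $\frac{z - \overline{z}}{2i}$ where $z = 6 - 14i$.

z - conjugate(z) = 2bi
(z - conjugate(z))/(2i) = 2bi/(2i) = b = -14


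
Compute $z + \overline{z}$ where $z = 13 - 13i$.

z + conjugate(z) = (a + bi) + (a - bi) = 2a
= 2 * 13 = 26


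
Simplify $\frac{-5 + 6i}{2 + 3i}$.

Multiply numerator and denominator by conjugate (2 - 3i):
= (-5 + 6i)(2 - 3i) / (2^2 + 3^2)
= (8 + 27i) / 13
= 8/13 + (27/13)i


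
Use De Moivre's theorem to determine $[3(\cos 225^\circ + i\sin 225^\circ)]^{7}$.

By De Moivre: z^n = r^n(cos(nθ) + i sin(nθ))
= 3^7(cos(7*225°) + i sin(7*225°))
= 2187(cos 135° + i sin 135°)
= -2187*sqrt(2)/2 + (2187*sqrt(2)/2)i


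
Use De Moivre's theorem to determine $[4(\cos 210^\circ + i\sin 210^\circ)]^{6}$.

By De Moivre: z^n = r^n(cos(nθ) + i sin(nθ))
= 4^6(cos(6*210°) + i sin(6*210°))
= 4096(cos 180° + i sin 180°)
= -4096


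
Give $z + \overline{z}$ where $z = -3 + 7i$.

z + conjugate(z) = (a + bi) + (a - bi) = 2a
= 2 * (-3) = -6


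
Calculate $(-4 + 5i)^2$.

(a + bi)^2 = a^2 - b^2 + 2abi
= (-4)^2 - 5^2 + 2*(-4)*5i
= -9 - 40i


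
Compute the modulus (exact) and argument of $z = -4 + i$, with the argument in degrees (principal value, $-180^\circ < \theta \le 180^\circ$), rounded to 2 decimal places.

|z| = sqrt((-4)^2 + 1^2) = sqrt(17)
arg(z) = arctan(b/a) = arctan(1/-4) (quadrant-adjusted) = 165.96°


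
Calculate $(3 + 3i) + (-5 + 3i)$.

(3 + (-5)) + (3 + 3)i = -2 + 6i


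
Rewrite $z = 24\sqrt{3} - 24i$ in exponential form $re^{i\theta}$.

r = |z| = sqrt((24*sqrt(3))^2 + (-24)^2) = sqrt(1728 + 576) = sqrt(2304) = 48
θ = arctan(b/a) = arctan(-24/41.5692) (quadrant-adjusted) = -30° = -π/6
z = 48e^(-i*π/6)


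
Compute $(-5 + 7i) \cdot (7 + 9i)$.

(a1*a2 - b1*b2) + (a1*b2 + b1*a2)i
= (-35 - 63) + (-45 + 49)i
= -98 + 4i


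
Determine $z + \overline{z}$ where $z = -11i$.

z + conjugate(z) = (a + bi) + (a - bi) = 2a
= 2 * 0 = 0


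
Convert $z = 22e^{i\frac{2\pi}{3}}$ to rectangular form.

a = r cos θ = 22 * -1/2 = -11
b = r sin θ = 22 * sqrt(3)/2 = 11*sqrt(3)
z = -11 + 11*sqrt(3)i


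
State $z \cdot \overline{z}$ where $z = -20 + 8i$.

z * conjugate(z) = |z|^2 = a^2 + b^2
= (-20)^2 + 8^2 = 464


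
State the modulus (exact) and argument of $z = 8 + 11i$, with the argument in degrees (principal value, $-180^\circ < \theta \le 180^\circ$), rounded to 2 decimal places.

|z| = sqrt(8^2 + 11^2) = sqrt(185)
arg(z) = arctan(b/a) = arctan(11/8) (quadrant-adjusted) = 53.97°


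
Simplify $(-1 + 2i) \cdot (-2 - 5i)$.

(a1*a2 - b1*b2) + (a1*b2 + b1*a2)i
= (2 - (-10)) + (5 + (-4))i
= 12 + i


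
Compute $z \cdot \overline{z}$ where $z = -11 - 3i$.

z * conjugate(z) = |z|^2 = a^2 + b^2
= (-11)^2 + (-3)^2 = 130


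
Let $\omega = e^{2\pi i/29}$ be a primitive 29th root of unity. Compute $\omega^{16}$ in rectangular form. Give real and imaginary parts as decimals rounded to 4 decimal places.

ω^16 = e^(2πi·16/29) = e^(i·32π/29)
= cos(32π/29) + i sin(32π/29)
= -0.9477 - 0.3193i


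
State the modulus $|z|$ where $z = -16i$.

|z| = sqrt(a^2 + b^2) = sqrt(0^2 + (-16)^2) = sqrt(256) = 16


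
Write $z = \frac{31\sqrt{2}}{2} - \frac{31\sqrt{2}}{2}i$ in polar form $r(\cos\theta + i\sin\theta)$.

r = |z| = sqrt(a^2 + b^2) = sqrt((31*sqrt(2)/2)^2 + (-31*sqrt(2)/2)^2) = sqrt(961/2 + 961/2) = sqrt(961) = 31
θ = arctan(b/a) = arctan(-21.9203/21.9203) (quadrant-adjusted) = 315°
z = 31(cos 315° + i sin 315°)


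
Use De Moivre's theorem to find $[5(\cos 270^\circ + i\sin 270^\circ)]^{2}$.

By De Moivre: z^n = r^n(cos(nθ) + i sin(nθ))
= 5^2(cos(2*270°) + i sin(2*270°))
= 25(cos 180° + i sin 180°)
= -25


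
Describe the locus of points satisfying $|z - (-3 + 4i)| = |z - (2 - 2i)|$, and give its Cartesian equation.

|z - z1| = |z - z2| means z is equidistant from z1 and z2,
i.e. the perpendicular bisector of the segment from (-3, 4) to (2, -2) (midpoint (-1/2, 1)).
With z = x + yi, square both sides:
(x - (-3))^2 + (y - 4)^2 = (x - 2)^2 + (y - (-2))^2
The x^2 and y^2 terms cancel: 10x + (-12)y = 8 - 25 = -17
Simplify: 10x - 12y = -17
Locus: Perpendicular bisector of the segment from (-3, 4) to (2, -2): the line 10x - 12y = -17


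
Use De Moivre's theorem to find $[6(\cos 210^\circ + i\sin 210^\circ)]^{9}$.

By De Moivre: z^n = r^n(cos(nθ) + i sin(nθ))
= 6^9(cos(9*210°) + i sin(9*210°))
= 10077696(cos 90° + i sin 90°)
= 10077696i


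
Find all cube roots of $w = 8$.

|w| = 8, arg(w) = 0°
Root modulus = 8^(1/3) = 2
Root arguments: θ_k = (0° + 360°k)/3 for k = 0, 1, ..., 2
Roots: 2, -1 + sqrt(3)i, -1 - sqrt(3)i


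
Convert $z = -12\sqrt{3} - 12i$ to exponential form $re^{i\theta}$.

r = |z| = sqrt((-12*sqrt(3))^2 + (-12)^2) = sqrt(432 + 144) = sqrt(576) = 24
θ = arctan(b/a) = arctan(-12/-20.7846) (quadrant-adjusted) = -150° = -5π/6
z = 24e^(-i*5π/6)


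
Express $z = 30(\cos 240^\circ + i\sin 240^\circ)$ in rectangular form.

a = r cos θ = 30 * -1/2 = -15
b = r sin θ = 30 * -sqrt(3)/2 = -15*sqrt(3)
z = -15 - 15*sqrt(3)i


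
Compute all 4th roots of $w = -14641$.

|w| = 14641, arg(w) = 180°
Root modulus = 14641^(1/4) = 11
Root arguments: θ_k = (180° + 360°k)/4 for k = 0, 1, ..., 3
Roots: 11*sqrt(2)/2 + (11*sqrt(2)/2)i, -11*sqrt(2)/2 + (11*sqrt(2)/2)i, -11*sqrt(2)/2 - (11*sqrt(2)/2)i, 11*sqrt(2)/2 - (11*sqrt(2)/2)i


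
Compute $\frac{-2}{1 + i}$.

Multiply numerator and denominator by conjugate (1 - i):
= (-2)(1 - i) / (1^2 + 1^2)
= (-2 + 2i) / 2
= -1 + i


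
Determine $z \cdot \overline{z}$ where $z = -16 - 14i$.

z * conjugate(z) = |z|^2 = a^2 + b^2
= (-16)^2 + (-14)^2 = 452


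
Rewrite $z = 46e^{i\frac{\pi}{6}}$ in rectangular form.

a = r cos θ = 46 * sqrt(3)/2 = 23*sqrt(3)
b = r sin θ = 46 * 1/2 = 23
z = 23*sqrt(3) + 23i


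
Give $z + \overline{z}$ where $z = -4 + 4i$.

z + conjugate(z) = (a + bi) + (a - bi) = 2a
= 2 * (-4) = -8


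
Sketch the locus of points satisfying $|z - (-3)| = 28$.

|z - z0| = r describes a circle centered at z0 with radius r
Here z0 = -3 and r = 28
Locus: Circle centered at (-3, 0) with radius 28


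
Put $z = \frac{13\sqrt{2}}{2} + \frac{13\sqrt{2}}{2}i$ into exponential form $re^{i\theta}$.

r = |z| = sqrt((13*sqrt(2)/2)^2 + (13*sqrt(2)/2)^2) = sqrt(169/2 + 169/2) = sqrt(169) = 13
θ = arctan(b/a) = arctan(9.1924/9.1924) (quadrant-adjusted) = 45° = π/4
z = 13e^(i*π/4)


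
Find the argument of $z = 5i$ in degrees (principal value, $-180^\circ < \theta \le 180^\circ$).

a = 0 and b > 0, so z lies on the positive imaginary axis: θ = 90°


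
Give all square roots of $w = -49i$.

|w| = 49, arg(w) = 270°
Root modulus = 49^(1/2) = 7
Root arguments: θ_k = (270° + 360°k)/2 for k = 0, 1, ..., 1
Roots: -7*sqrt(2)/2 + (7*sqrt(2)/2)i, 7*sqrt(2)/2 - (7*sqrt(2)/2)i


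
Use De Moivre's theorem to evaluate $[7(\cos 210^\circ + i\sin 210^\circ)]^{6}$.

By De Moivre: z^n = r^n(cos(nθ) + i sin(nθ))
= 7^6(cos(6*210°) + i sin(6*210°))
= 117649(cos 180° + i sin 180°)
= -117649


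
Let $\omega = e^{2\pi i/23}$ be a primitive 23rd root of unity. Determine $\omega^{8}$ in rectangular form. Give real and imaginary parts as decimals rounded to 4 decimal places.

ω^8 = e^(2πi·8/23) = e^(i·16π/23)
= cos(16π/23) + i sin(16π/23)
= -0.5767 + 0.8170i


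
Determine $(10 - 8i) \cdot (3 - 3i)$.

(a1*a2 - b1*b2) + (a1*b2 + b1*a2)i
= (30 - 24) + (-30 + (-24))i
= 6 - 54i


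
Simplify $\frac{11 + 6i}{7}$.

Divisor is real, so divide each part by 7:
= 11/7 + (6/7)i


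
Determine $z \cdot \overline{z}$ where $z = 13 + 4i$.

z * conjugate(z) = |z|^2 = a^2 + b^2
= 13^2 + 4^2 = 185


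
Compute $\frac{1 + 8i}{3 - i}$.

Multiply numerator and denominator by conjugate (3 + i):
= (1 + 8i)(3 + i) / (3^2 + (-1)^2)
= (-5 + 25i) / 10
Divide through by 5: (-1 + 5i) / 2
= -1/2 + (5/2)i


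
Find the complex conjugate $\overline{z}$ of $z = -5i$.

If z = a + bi, then conjugate(z) = a - bi
conjugate(-5i) = 5i


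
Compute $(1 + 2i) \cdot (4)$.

(a1*a2 - b1*b2) + (a1*b2 + b1*a2)i
= (4 - 0) + (0 + 8)i
= 4 + 8i


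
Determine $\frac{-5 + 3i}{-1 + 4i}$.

Multiply numerator and denominator by conjugate (-1 - 4i):
= (-5 + 3i)(-1 - 4i) / ((-1)^2 + 4^2)
= (17 + 17i) / 17
= 1 + i


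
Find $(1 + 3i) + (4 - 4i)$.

(1 + 4) + (3 + (-4))i = 5 - i


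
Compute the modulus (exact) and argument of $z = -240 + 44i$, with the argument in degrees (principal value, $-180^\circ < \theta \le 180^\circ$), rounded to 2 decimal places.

|z| = sqrt((-240)^2 + 44^2) = 244
arg(z) = arctan(b/a) = arctan(44/-240) (quadrant-adjusted) = 169.61°


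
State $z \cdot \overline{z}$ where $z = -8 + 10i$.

z * conjugate(z) = |z|^2 = a^2 + b^2
= (-8)^2 + 10^2 = 164


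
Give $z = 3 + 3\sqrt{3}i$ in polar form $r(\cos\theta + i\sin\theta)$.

r = |z| = sqrt(a^2 + b^2) = sqrt((3)^2 + (3*sqrt(3))^2) = sqrt(9 + 27) = sqrt(36) = 6
θ = arctan(b/a) = arctan(5.1962/3) (quadrant-adjusted) = 60°
z = 6(cos 60° + i sin 60°)


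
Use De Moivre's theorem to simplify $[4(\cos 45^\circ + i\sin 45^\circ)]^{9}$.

By De Moivre: z^n = r^n(cos(nθ) + i sin(nθ))
= 4^9(cos(9*45°) + i sin(9*45°))
= 262144(cos 45° + i sin 45°)
= 131072*sqrt(2) + 131072*sqrt(2)i


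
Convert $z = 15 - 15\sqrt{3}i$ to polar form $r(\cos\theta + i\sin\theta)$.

r = |z| = sqrt(a^2 + b^2) = sqrt((15)^2 + (-15*sqrt(3))^2) = sqrt(225 + 675) = sqrt(900) = 30
θ = arctan(b/a) = arctan(-25.9808/15) (quadrant-adjusted) = 300°
z = 30(cos 300° + i sin 300°)


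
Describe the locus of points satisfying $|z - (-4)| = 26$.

|z - z0| = r describes a circle centered at z0 with radius r
Here z0 = -4 and r = 26
Locus: Circle centered at (-4, 0) with radius 26


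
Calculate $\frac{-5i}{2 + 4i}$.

Multiply numerator and denominator by conjugate (2 - 4i):
= (-5i)(2 - 4i) / (2^2 + 4^2)
= (-20 - 10i) / 20
Divide through by 10: (-2 - i) / 2
= -1 - (1/2)i


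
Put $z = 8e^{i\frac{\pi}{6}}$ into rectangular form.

a = r cos θ = 8 * sqrt(3)/2 = 4*sqrt(3)
b = r sin θ = 8 * 1/2 = 4
z = 4*sqrt(3) + 4i


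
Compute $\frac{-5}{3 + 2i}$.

Multiply numerator and denominator by conjugate (3 - 2i):
= (-5)(3 - 2i) / (3^2 + 2^2)
= (-15 + 10i) / 13
= -15/13 + (10/13)i


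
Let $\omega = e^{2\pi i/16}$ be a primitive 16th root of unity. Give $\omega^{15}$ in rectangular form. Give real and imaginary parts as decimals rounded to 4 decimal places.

ω^15 = e^(2πi·15/16) = e^(i·15π/8)
= cos(15π/8) + i sin(15π/8)
= 0.9239 - 0.3827i


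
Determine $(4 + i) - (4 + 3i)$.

(4 - 4) + (1 - 3)i = -2i


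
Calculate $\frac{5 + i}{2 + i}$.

Multiply numerator and denominator by conjugate (2 - i):
= (5 + i)(2 - i) / (2^2 + 1^2)
= (11 - 3i) / 5
= 11/5 - (3/5)i


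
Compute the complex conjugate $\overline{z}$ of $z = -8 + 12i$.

If z = a + bi, then conjugate(z) = a - bi
conjugate(-8 + 12i) = -8 - 12i


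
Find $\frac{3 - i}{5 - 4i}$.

Multiply numerator and denominator by conjugate (5 + 4i):
= (3 - i)(5 + 4i) / (5^2 + (-4)^2)
= (19 + 7i) / 41
= 19/41 + (7/41)i


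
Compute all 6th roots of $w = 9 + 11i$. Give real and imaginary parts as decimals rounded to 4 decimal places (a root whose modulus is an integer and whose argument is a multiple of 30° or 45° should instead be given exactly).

|w| = sqrt(202) ≈ 14.212670, arg(w) ≈ 50.710593°
Root modulus = sqrt(202)^(1/6) ≈ 1.556369
Root arguments: θ_k = (arg(w) + 360°k)/6 for k = 0, 1, ..., 5
Compute each root as (root modulus)(cos θ_k + i sin θ_k) using full-precision intermediates, then round to 4 decimal places.
Roots: 1.5395 + 0.2288i, 0.5716 + 1.4476i, -0.9678 + 1.2188i, -1.5395 - 0.2288i, -0.5716 - 1.4476i, 0.9678 - 1.2188i


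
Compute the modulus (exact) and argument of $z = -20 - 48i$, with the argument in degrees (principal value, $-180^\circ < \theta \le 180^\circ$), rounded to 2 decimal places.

|z| = sqrt((-20)^2 + (-48)^2) = 52
arg(z) = arctan(b/a) = arctan(-48/-20) (quadrant-adjusted) = -112.62°


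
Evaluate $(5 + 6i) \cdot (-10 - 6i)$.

(a1*a2 - b1*b2) + (a1*b2 + b1*a2)i
= (-50 - (-36)) + (-30 + (-60))i
= -14 - 90i


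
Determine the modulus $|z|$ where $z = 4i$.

|z| = sqrt(a^2 + b^2) = sqrt(0^2 + 4^2) = sqrt(16) = 4


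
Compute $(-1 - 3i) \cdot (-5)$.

(a1*a2 - b1*b2) + (a1*b2 + b1*a2)i
= (5 - 0) + (0 + 15)i
= 5 + 15i


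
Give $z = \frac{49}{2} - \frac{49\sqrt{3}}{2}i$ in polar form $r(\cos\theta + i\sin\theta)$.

r = |z| = sqrt(a^2 + b^2) = sqrt((49/2)^2 + (-49*sqrt(3)/2)^2) = sqrt(2401/4 + 7203/4) = sqrt(2401) = 49
θ = arctan(b/a) = arctan(-42.4352/24.5) (quadrant-adjusted) = 300°
z = 49(cos 300° + i sin 300°)


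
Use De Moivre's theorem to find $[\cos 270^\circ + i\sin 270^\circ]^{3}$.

By De Moivre: z^n = r^n(cos(nθ) + i sin(nθ))
= 1^3(cos(3*270°) + i sin(3*270°))
= 1(cos 90° + i sin 90°)
= i


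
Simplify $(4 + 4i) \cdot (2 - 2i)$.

(a1*a2 - b1*b2) + (a1*b2 + b1*a2)i
= (8 - (-8)) + (-8 + 8)i
= 16


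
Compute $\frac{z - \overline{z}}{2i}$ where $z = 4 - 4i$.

z - conjugate(z) = 2bi
(z - conjugate(z))/(2i) = 2bi/(2i) = b = -4


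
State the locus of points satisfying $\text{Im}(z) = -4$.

Im(z) = y where z = x + yi; the equation y = -4 is satisfied by all points with that y-coordinate
Locus: Horizontal line y = -4


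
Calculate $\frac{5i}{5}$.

Divisor is real, so divide each part by 5:
= i


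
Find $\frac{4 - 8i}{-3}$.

Divisor is real, so divide each part by -3:
= -4/3 + (8/3)i


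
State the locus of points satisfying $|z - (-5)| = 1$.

|z - z0| = r describes a circle centered at z0 with radius r
Here z0 = -5 and r = 1
Locus: Circle centered at (-5, 0) with radius 1


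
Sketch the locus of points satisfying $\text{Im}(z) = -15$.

Im(z) = y where z = x + yi; the equation y = -15 is satisfied by all points with that y-coordinate
Locus: Horizontal line y = -15


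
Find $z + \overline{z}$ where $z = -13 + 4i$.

z + conjugate(z) = (a + bi) + (a - bi) = 2a
= 2 * (-13) = -26


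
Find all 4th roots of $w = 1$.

|w| = 1, arg(w) = 0°
Root modulus = 1^(1/4) = 1
Root arguments: θ_k = (0° + 360°k)/4 for k = 0, 1, ..., 3
Roots: 1, i, -1, -i


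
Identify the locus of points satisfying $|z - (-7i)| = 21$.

|z - z0| = r describes a circle centered at z0 with radius r
Here z0 = -7i and r = 21
Locus: Circle centered at (0, -7) with radius 21


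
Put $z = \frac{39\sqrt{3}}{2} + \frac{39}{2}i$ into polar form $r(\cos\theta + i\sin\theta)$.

r = |z| = sqrt(a^2 + b^2) = sqrt((39*sqrt(3)/2)^2 + (39/2)^2) = sqrt(4563/4 + 1521/4) = sqrt(1521) = 39
θ = arctan(b/a) = arctan(19.5/33.775) (quadrant-adjusted) = 30°
z = 39(cos 30° + i sin 30°)


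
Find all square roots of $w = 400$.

|w| = 400, arg(w) = 0°
Root modulus = 400^(1/2) = 20
Root arguments: θ_k = (0° + 360°k)/2 for k = 0, 1, ..., 1
Roots: 20, -20


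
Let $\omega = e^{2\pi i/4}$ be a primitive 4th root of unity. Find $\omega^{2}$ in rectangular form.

ω^2 = e^(2πi·2/4) = e^(i·1π)
= cos(1π) + i sin(1π)
= -1


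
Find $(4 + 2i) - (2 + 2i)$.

(4 - 2) + (2 - 2)i = 2


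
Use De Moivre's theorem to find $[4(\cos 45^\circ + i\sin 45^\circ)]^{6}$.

By De Moivre: z^n = r^n(cos(nθ) + i sin(nθ))
= 4^6(cos(6*45°) + i sin(6*45°))
= 4096(cos 270° + i sin 270°)
= -4096i


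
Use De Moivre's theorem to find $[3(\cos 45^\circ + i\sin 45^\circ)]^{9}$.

By De Moivre: z^n = r^n(cos(nθ) + i sin(nθ))
= 3^9(cos(9*45°) + i sin(9*45°))
= 19683(cos 45° + i sin 45°)
= 19683*sqrt(2)/2 + (19683*sqrt(2)/2)i


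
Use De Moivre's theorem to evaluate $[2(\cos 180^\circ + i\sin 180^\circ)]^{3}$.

By De Moivre: z^n = r^n(cos(nθ) + i sin(nθ))
= 2^3(cos(3*180°) + i sin(3*180°))
= 8(cos 180° + i sin 180°)
= -8


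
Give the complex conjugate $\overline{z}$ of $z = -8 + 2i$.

If z = a + bi, then conjugate(z) = a - bi
conjugate(-8 + 2i) = -8 - 2i


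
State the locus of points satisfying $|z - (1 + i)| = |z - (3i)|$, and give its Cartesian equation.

|z - z1| = |z - z2| means z is equidistant from z1 and z2,
i.e. the perpendicular bisector of the segment from (1, 1) to (0, 3) (midpoint (1/2, 2)).
With z = x + yi, square both sides:
(x - 1)^2 + (y - 1)^2 = (x - 0)^2 + (y - 3)^2
The x^2 and y^2 terms cancel: -2x + 4y = 9 - 2 = 7
Simplify: 2x - 4y = -7
Locus: Perpendicular bisector of the segment from (1, 1) to (0, 3): the line 2x - 4y = -7


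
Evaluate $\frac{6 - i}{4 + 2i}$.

Multiply numerator and denominator by conjugate (4 - 2i):
= (6 - i)(4 - 2i) / (4^2 + 2^2)
= (22 - 16i) / 20
Divide through by 2: (11 - 8i) / 10
= 11/10 - (4/5)i


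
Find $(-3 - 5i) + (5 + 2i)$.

(-3 + 5) + (-5 + 2)i = 2 - 3i


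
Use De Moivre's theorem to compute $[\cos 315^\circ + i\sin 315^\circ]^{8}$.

By De Moivre: z^n = r^n(cos(nθ) + i sin(nθ))
= 1^8(cos(8*315°) + i sin(8*315°))
= 1(cos 0° + i sin 0°)
= 1


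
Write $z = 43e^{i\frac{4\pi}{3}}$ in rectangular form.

a = r cos θ = 43 * -1/2 = -43/2
b = r sin θ = 43 * -sqrt(3)/2 = -43*sqrt(3)/2
z = -43/2 - (43*sqrt(3)/2)i


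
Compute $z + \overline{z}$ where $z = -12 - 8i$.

z + conjugate(z) = (a + bi) + (a - bi) = 2a
= 2 * (-12) = -24


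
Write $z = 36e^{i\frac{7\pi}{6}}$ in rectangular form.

a = r cos θ = 36 * -sqrt(3)/2 = -18*sqrt(3)
b = r sin θ = 36 * -1/2 = -18
z = -18*sqrt(3) - 18i


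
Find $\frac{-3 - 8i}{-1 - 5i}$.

Multiply numerator and denominator by conjugate (-1 + 5i):
= (-3 - 8i)(-1 + 5i) / ((-1)^2 + (-5)^2)
= (43 - 7i) / 26
= 43/26 - (7/26)i


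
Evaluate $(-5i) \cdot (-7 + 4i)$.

(a1*a2 - b1*b2) + (a1*b2 + b1*a2)i
= (0 - (-20)) + (0 + 35)i
= 20 + 35i


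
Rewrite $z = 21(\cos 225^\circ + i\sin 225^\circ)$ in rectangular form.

a = r cos θ = 21 * -sqrt(2)/2 = -21*sqrt(2)/2
b = r sin θ = 21 * -sqrt(2)/2 = -21*sqrt(2)/2
z = -21*sqrt(2)/2 - (21*sqrt(2)/2)i


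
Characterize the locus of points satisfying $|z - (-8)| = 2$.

|z - z0| = r describes a circle centered at z0 with radius r
Here z0 = -8 and r = 2
Locus: Circle centered at (-8, 0) with radius 2


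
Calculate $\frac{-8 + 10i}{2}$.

Divisor is real, so divide each part by 2:
= -4 + 5i


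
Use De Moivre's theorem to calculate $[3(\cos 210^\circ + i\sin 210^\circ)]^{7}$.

By De Moivre: z^n = r^n(cos(nθ) + i sin(nθ))
= 3^7(cos(7*210°) + i sin(7*210°))
= 2187(cos 30° + i sin 30°)
= 2187*sqrt(3)/2 + (2187/2)i


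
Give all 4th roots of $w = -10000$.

|w| = 10000, arg(w) = 180°
Root modulus = 10000^(1/4) = 10
Root arguments: θ_k = (180° + 360°k)/4 for k = 0, 1, ..., 3
Roots: 5*sqrt(2) + 5*sqrt(2)i, -5*sqrt(2) + 5*sqrt(2)i, -5*sqrt(2) - 5*sqrt(2)i, 5*sqrt(2) - 5*sqrt(2)i


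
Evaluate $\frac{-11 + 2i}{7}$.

Divisor is real, so divide each part by 7:
= -11/7 + (2/7)i


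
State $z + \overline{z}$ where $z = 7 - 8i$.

z + conjugate(z) = (a + bi) + (a - bi) = 2a
= 2 * 7 = 14


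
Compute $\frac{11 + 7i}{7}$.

Divisor is real, so divide each part by 7:
= 11/7 + i


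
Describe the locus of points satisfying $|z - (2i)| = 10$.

|z - z0| = r describes a circle centered at z0 with radius r
Here z0 = 2i and r = 10
Locus: Circle centered at (0, 2) with radius 10


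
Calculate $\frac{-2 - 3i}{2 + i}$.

Multiply numerator and denominator by conjugate (2 - i):
= (-2 - 3i)(2 - i) / (2^2 + 1^2)
= (-7 - 4i) / 5
= -7/5 - (4/5)i


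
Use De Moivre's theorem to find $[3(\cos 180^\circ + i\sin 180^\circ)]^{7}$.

By De Moivre: z^n = r^n(cos(nθ) + i sin(nθ))
= 3^7(cos(7*180°) + i sin(7*180°))
= 2187(cos 180° + i sin 180°)
= -2187


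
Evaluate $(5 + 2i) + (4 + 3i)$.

(5 + 4) + (2 + 3)i = 9 + 5i


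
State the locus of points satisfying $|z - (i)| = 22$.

|z - z0| = r describes a circle centered at z0 with radius r
Here z0 = i and r = 22
Locus: Circle centered at (0, 1) with radius 22


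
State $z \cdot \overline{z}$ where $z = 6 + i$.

z * conjugate(z) = |z|^2 = a^2 + b^2
= 6^2 + 1^2 = 37


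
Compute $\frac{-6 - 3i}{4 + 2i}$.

Multiply numerator and denominator by conjugate (4 - 2i):
= (-6 - 3i)(4 - 2i) / (4^2 + 2^2)
= (-30) / 20
Divide through by 10: (-3) / 2
= -3/2


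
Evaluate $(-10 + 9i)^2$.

(a + bi)^2 = a^2 - b^2 + 2abi
= (-10)^2 - 9^2 + 2*(-10)*9i
= 19 - 180i


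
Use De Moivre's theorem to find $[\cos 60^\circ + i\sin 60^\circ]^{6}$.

By De Moivre: z^n = r^n(cos(nθ) + i sin(nθ))
= 1^6(cos(6*60°) + i sin(6*60°))
= 1(cos 0° + i sin 0°)
= 1


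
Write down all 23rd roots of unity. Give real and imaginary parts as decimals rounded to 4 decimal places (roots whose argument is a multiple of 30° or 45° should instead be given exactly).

ω_k = e^(2πik/23) = cos(2πk/23) + i sin(2πk/23) for k = 0, 1, ..., 22
Roots: 1, 0.9629 + 0.2698i, 0.8544 + 0.5196i, 0.6826 + 0.7308i, 0.4601 + 0.8879i, 0.2035 + 0.9791i, -0.0682 + 0.9977i, -0.3349 + 0.9423i, -0.5767 + 0.8170i, -0.7757 + 0.6311i, -0.9172 + 0.3984i, -0.9907 + 0.1362i, -0.9907 - 0.1362i, -0.9172 - 0.3984i, -0.7757 - 0.6311i, -0.5767 - 0.8170i, -0.3349 - 0.9423i, -0.0682 - 0.9977i, 0.2035 - 0.9791i, 0.4601 - 0.8879i, 0.6826 - 0.7308i, 0.8544 - 0.5196i, 0.9629 - 0.2698i


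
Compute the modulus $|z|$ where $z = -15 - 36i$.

|z| = sqrt(a^2 + b^2) = sqrt((-15)^2 + (-36)^2) = sqrt(1521) = 39


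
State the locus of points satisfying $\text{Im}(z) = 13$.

Im(z) = y where z = x + yi; the equation y = 13 is satisfied by all points with that y-coordinate
Locus: Horizontal line y = 13


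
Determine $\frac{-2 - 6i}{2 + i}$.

Multiply numerator and denominator by conjugate (2 - i):
= (-2 - 6i)(2 - i) / (2^2 + 1^2)
= (-10 - 10i) / 5
= -2 - 2i


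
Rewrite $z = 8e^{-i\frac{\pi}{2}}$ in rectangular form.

a = r cos θ = 8 * 0 = 0
b = r sin θ = 8 * -1 = -8
z = -8i


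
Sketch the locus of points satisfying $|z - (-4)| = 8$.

|z - z0| = r describes a circle centered at z0 with radius r
Here z0 = -4 and r = 8
Locus: Circle centered at (-4, 0) with radius 8


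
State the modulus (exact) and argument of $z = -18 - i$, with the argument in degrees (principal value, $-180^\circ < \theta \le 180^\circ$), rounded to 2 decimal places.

|z| = sqrt((-18)^2 + (-1)^2) = sqrt(325)
arg(z) = arctan(b/a) = arctan(-1/-18) (quadrant-adjusted) = -176.82°


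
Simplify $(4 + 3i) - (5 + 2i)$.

(4 - 5) + (3 - 2)i = -1 + i


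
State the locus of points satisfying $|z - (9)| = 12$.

|z - z0| = r describes a circle centered at z0 with radius r
Here z0 = 9 and r = 12
Locus: Circle centered at (9, 0) with radius 12


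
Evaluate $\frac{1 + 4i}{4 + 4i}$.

Multiply numerator and denominator by conjugate (4 - 4i):
= (1 + 4i)(4 - 4i) / (4^2 + 4^2)
= (20 + 12i) / 32
Divide through by 4: (5 + 3i) / 8
= 5/8 + (3/8)i


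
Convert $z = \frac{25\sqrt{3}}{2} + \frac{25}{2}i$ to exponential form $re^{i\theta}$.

r = |z| = sqrt((25*sqrt(3)/2)^2 + (25/2)^2) = sqrt(1875/4 + 625/4) = sqrt(625) = 25
θ = arctan(b/a) = arctan(12.5/21.6506) (quadrant-adjusted) = 30° = π/6
z = 25e^(i*π/6)


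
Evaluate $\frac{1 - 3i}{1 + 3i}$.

Multiply numerator and denominator by conjugate (1 - 3i):
= (1 - 3i)(1 - 3i) / (1^2 + 3^2)
= (-8 - 6i) / 10
Divide through by 2: (-4 - 3i) / 5
= -4/5 - (3/5)i


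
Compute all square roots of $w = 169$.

|w| = 169, arg(w) = 0°
Root modulus = 169^(1/2) = 13
Root arguments: θ_k = (0° + 360°k)/2 for k = 0, 1, ..., 1
Roots: 13, -13


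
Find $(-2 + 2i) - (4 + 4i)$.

(-2 - 4) + (2 - 4)i = -6 - 2i


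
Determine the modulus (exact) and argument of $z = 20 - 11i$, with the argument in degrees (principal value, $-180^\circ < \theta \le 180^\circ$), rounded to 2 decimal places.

|z| = sqrt(20^2 + (-11)^2) = sqrt(521)
arg(z) = arctan(b/a) = arctan(-11/20) (quadrant-adjusted) = -28.81°


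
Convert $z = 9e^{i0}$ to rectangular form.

a = r cos θ = 9 * 1 = 9
b = r sin θ = 9 * 0 = 0
z = 9


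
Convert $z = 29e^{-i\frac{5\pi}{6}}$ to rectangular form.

a = r cos θ = 29 * -sqrt(3)/2 = -29*sqrt(3)/2
b = r sin θ = 29 * -1/2 = -29/2
z = -29*sqrt(3)/2 - (29/2)i


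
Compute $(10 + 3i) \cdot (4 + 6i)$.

(a1*a2 - b1*b2) + (a1*b2 + b1*a2)i
= (40 - 18) + (60 + 12)i
= 22 + 72i


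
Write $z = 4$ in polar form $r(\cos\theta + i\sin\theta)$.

r = |z| = sqrt(a^2 + b^2) = sqrt((4)^2 + (0)^2) = sqrt(16 + 0) = sqrt(16) = 4
b = 0 and a > 0, so z lies on the positive real axis: θ = 0°
z = 4(cos 0° + i sin 0°)


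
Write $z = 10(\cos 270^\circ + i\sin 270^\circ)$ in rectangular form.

a = r cos θ = 10 * 0 = 0
b = r sin θ = 10 * -1 = -10
z = -10i


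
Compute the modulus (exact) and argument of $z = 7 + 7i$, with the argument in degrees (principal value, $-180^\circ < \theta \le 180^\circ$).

|z| = sqrt(7^2 + 7^2) = sqrt(98)
arg(z) = arctan(b/a) = arctan(7/7) (quadrant-adjusted) = 45°


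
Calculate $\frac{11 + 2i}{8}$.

Divisor is real, so divide each part by 8:
= 11/8 + (1/4)i


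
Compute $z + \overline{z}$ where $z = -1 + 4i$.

z + conjugate(z) = (a + bi) + (a - bi) = 2a
= 2 * (-1) = -2


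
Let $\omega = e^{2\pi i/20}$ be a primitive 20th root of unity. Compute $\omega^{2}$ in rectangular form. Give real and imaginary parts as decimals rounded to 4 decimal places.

ω^2 = e^(2πi·2/20) = e^(i·1π/5)
= cos(1π/5) + i sin(1π/5)
= 0.8090 + 0.5878i


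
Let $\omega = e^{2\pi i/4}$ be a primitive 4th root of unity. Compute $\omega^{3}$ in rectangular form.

ω^3 = e^(2πi·3/4) = e^(i·3π/2)
= cos(3π/2) + i sin(3π/2)
= -i


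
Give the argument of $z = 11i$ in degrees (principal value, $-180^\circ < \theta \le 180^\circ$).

a = 0 and b > 0, so z lies on the positive imaginary axis: θ = 90°


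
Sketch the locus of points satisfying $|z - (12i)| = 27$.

|z - z0| = r describes a circle centered at z0 with radius r
Here z0 = 12i and r = 27
Locus: Circle centered at (0, 12) with radius 27


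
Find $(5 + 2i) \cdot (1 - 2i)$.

(a1*a2 - b1*b2) + (a1*b2 + b1*a2)i
= (5 - (-4)) + (-10 + 2)i
= 9 - 8i


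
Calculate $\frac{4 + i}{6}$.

Divisor is real, so divide each part by 6:
= 2/3 + (1/6)i


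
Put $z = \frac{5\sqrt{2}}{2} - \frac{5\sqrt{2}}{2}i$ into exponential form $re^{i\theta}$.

r = |z| = sqrt((5*sqrt(2)/2)^2 + (-5*sqrt(2)/2)^2) = sqrt(25/2 + 25/2) = sqrt(25) = 5
θ = arctan(b/a) = arctan(-3.5355/3.5355) (quadrant-adjusted) = -45° = -π/4
z = 5e^(-i*π/4)


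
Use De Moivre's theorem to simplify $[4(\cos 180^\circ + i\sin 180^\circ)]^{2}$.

By De Moivre: z^n = r^n(cos(nθ) + i sin(nθ))
= 4^2(cos(2*180°) + i sin(2*180°))
= 16(cos 0° + i sin 0°)
= 16


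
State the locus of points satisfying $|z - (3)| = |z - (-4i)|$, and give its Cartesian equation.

|z - z1| = |z - z2| means z is equidistant from z1 and z2,
i.e. the perpendicular bisector of the segment from (3, 0) to (0, -4) (midpoint (3/2, -2)).
With z = x + yi, square both sides:
(x - 3)^2 + (y - 0)^2 = (x - 0)^2 + (y - (-4))^2
The x^2 and y^2 terms cancel: -6x + (-8)y = 16 - 9 = 7
Simplify: 6x + 8y = -7
Locus: Perpendicular bisector of the segment from (3, 0) to (0, -4): the line 6x + 8y = -7


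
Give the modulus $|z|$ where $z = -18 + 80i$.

|z| = sqrt(a^2 + b^2) = sqrt((-18)^2 + 80^2) = sqrt(6724) = 82


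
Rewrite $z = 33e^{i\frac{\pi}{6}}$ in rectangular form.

a = r cos θ = 33 * sqrt(3)/2 = 33*sqrt(3)/2
b = r sin θ = 33 * 1/2 = 33/2
z = 33*sqrt(3)/2 + (33/2)i


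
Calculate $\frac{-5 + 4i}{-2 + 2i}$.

Multiply numerator and denominator by conjugate (-2 - 2i):
= (-5 + 4i)(-2 - 2i) / ((-2)^2 + 2^2)
= (18 + 2i) / 8
Divide through by 2: (9 + i) / 4
= 9/4 + (1/4)i


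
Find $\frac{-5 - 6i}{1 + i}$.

Multiply numerator and denominator by conjugate (1 - i):
= (-5 - 6i)(1 - i) / (1^2 + 1^2)
= (-11 - i) / 2
= -11/2 - (1/2)i
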